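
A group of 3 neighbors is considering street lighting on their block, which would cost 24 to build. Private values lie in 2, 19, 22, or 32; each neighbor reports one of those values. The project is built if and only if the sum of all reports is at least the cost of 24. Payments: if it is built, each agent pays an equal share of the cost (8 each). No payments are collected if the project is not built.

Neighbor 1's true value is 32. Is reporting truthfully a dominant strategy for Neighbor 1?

Check each profile of the others' reports and compare truth against every alternative report.
Others report (2, 2): truth gives 24, best alternative gives 24.
Others report (2, 19): truth gives 24, best alternative gives 24.
Others report (2, 22): truth gives 24, best alternative gives 24.
Others report (2, 32): truth gives 24, best alternative gives 24.
Others report (19, 2): truth gives 24, best alternative gives 24.
Others report (19, 19): truth gives 24, best alternative gives 24.
(Remaining 10 profiles checked similarly; truth is weakly best in each.)
In every case the truthful report is at least as good as any alternative, so it is a dominant strategy.

Yes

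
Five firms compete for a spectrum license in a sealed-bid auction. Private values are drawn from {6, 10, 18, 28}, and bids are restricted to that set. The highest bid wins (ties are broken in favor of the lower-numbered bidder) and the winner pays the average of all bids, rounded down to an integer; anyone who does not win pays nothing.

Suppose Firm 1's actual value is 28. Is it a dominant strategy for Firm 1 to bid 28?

Consider the case where Firm 2 bids 6, Firm 3 bids 6, Firm 4 bids 6 and Firm 5 bids 6.
Truthful bid 28: wins, pays 10, utility 28 - 10 = 18.
Bid 6 instead: wins, pays 6, utility 28 - 6 = 22.
Since 22 > 18, bidding 6 is strictly better here, so truthful bidding is not dominant.

No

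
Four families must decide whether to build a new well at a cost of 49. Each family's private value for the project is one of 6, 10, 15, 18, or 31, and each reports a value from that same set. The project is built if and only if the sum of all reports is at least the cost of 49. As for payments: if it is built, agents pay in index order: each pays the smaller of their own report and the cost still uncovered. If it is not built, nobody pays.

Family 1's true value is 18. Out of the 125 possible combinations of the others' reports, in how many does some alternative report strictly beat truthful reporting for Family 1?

105

Others report (6, 6, 31): truth gives 0; report 6 gives 12 > 0. Violating.
Others report (6, 10, 18): truth gives 0; report 15 gives 3 > 0. Violating.
Others report (6, 10, 31): truth gives 0; report 6 gives 12 > 0. Violating.
Others report (6, 15, 15): truth gives 0; report 15 gives 3 > 0. Violating.
Others report (6, 6, 6): truth gives 0; no alternative beats it.
Others report (6, 6, 10): truth gives 0; no alternative beats it.
(Checking all 125 profiles: 105 have a profitable deviation, 20 do not.)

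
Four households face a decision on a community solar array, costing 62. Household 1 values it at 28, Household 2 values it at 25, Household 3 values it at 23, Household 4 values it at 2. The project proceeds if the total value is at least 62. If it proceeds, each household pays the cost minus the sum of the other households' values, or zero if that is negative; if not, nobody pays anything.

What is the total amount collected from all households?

28

Total value 78 ≥ cost 62, so it is built.
Household 1: others sum to 50; max(0, 62 - 50) = 12.
Household 2: others sum to 53; max(0, 62 - 53) = 9.
Household 3: others sum to 55; max(0, 62 - 55) = 7.
Household 4: others sum to 76; max(0, 62 - 76) = 0.
Total collected = 12 + 9 + 7 + 0 = 28.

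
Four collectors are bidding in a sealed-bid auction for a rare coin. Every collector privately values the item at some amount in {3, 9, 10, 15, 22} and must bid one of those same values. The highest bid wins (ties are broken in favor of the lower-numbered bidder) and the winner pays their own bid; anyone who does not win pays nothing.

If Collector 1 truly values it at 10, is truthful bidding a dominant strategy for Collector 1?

Consider the case where Collector 2 bids 3, Collector 3 bids 3 and Collector 4 bids 3.
Truthful bid 10: wins, pays 10, utility 10 - 10 = 0.
Bid 3 instead: wins, pays 3, utility 10 - 3 = 7.
Since 7 > 0, bidding 3 is strictly better here, so truthful bidding is not dominant.

No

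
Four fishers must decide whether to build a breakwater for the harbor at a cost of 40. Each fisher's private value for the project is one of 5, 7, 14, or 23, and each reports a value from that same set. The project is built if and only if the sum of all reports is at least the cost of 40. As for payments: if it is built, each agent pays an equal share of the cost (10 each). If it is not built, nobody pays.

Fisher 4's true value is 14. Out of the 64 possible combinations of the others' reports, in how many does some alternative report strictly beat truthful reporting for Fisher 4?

10

Others report (5, 5, 7): truth gives 0; report 23 gives 4 > 0. Violating.
Others report (5, 5, 14): truth gives 0; report 23 gives 4 > 0. Violating.
Others report (5, 7, 5): truth gives 0; report 23 gives 4 > 0. Violating.
Others report (5, 7, 7): truth gives 0; report 23 gives 4 > 0. Violating.
Others report (5, 5, 5): truth gives 0; no alternative beats it.
Others report (5, 5, 23): truth gives 4; no alternative beats it.
(Checking all 64 profiles: 10 have a profitable deviation, 54 do not.)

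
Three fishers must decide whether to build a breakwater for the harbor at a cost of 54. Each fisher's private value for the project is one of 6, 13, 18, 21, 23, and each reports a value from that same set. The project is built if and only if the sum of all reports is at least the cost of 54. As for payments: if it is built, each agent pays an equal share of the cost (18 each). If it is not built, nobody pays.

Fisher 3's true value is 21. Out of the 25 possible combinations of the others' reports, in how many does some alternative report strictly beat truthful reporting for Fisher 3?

Others report (13, 18): truth gives 0; report 23 gives 3 > 0. Violating.
Others report (18, 13): truth gives 0; report 23 gives 3 > 0. Violating.
Others report (6, 6): truth gives 0; no alternative beats it.
Others report (6, 13): truth gives 0; no alternative beats it.
(Checking all 25 profiles: 2 have a profitable deviation, 23 do not.)

2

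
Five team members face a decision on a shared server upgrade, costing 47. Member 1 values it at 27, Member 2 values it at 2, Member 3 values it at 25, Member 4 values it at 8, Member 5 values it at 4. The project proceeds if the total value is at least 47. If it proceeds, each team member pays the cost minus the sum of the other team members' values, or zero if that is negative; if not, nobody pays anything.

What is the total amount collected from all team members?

14

Total value 66 ≥ cost 47, so it is built.
Member 1: others sum to 39; max(0, 47 - 39) = 8.
Member 2: others sum to 64; max(0, 47 - 64) = 0.
Member 3: others sum to 41; max(0, 47 - 41) = 6.
Member 4: others sum to 58; max(0, 47 - 58) = 0.
Member 5: others sum to 62; max(0, 47 - 62) = 0.
Total collected = 8 + 0 + 6 + 0 + 0 = 14.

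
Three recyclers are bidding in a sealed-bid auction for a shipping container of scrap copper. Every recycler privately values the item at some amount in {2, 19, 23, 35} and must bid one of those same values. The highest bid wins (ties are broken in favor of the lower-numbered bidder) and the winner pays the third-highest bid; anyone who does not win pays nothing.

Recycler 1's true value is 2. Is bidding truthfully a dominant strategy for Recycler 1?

Check each profile of the others' bids and compare truth against every alternative bid.
Others bid (19, 19): truth gives 0, best alternative gives -17.
Others bid (2, 2): truth gives 0, best alternative gives 0.
Others bid (2, 19): truth gives 0, best alternative gives 0.
Others bid (2, 23): truth gives 0, best alternative gives 0.
Others bid (2, 35): truth gives 0, best alternative gives 0.
Others bid (19, 2): truth gives 0, best alternative gives 0.
(Remaining 10 profiles checked similarly; truth is weakly best in each.)
In every case the truthful bid is at least as good as any alternative, so it is a dominant strategy.

Yes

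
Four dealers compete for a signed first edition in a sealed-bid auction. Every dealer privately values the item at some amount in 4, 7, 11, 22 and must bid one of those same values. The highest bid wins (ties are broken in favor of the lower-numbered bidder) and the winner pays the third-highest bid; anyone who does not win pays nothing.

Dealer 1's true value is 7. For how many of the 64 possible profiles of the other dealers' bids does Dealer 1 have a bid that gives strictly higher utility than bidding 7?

6

Others bid (4, 4, 11): truth gives 0; bid 11 gives 3 > 0. Violating.
Others bid (4, 4, 22): truth gives 0; bid 22 gives 3 > 0. Violating.
Others bid (4, 11, 4): truth gives 0; bid 11 gives 3 > 0. Violating.
Others bid (4, 22, 4): truth gives 0; bid 22 gives 3 > 0. Violating.
Others bid (4, 4, 4): truth gives 3; no alternative beats it.
Others bid (4, 4, 7): truth gives 3; no alternative beats it.
(Checking all 64 profiles: 6 have a profitable deviation, 58 do not.)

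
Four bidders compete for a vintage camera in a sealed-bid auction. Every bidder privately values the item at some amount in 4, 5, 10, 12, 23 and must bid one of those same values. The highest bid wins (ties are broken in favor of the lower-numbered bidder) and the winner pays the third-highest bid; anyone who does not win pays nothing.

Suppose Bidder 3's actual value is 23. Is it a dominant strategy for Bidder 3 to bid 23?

Yes

Check each profile of the others' bids and compare truth against every alternative bid.
Others bid (4, 4, 23): truth gives 19, best alternative gives 0.
Others bid (4, 12, 4): truth gives 19, best alternative gives 0.
Others bid (12, 4, 4): truth gives 19, best alternative gives 0.
Others bid (4, 5, 23): truth gives 18, best alternative gives 0.
Others bid (4, 12, 5): truth gives 18, best alternative gives 0.
Others bid (5, 4, 23): truth gives 18, best alternative gives 0.
(Remaining 119 profiles checked similarly; truth is weakly best in each.)
In every case the truthful bid is at least as good as any alternative, so it is a dominant strategy.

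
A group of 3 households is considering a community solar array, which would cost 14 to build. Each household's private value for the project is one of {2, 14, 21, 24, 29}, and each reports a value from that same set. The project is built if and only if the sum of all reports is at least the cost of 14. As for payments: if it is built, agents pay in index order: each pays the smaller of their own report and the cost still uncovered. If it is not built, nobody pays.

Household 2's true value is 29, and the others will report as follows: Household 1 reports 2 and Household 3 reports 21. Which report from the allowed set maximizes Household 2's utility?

Report 2: project built, pays 2, utility 29 - 2 = 27.
Report 14: project built, pays 12, utility 29 - 12 = 17.
Report 21: project built, pays 12, utility 29 - 12 = 17.
Report 24: project built, pays 12, utility 29 - 12 = 17.
Report 29: project built, pays 12, utility 29 - 12 = 17.
The best choice is 2 with utility 27.

2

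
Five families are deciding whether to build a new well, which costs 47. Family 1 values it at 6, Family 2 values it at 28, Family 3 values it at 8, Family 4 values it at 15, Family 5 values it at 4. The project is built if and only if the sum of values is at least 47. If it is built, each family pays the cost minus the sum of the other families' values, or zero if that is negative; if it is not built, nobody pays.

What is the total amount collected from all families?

15

Total value 61 ≥ cost 47, so it is built.
Family 1: others sum to 55; max(0, 47 - 55) = 0.
Family 2: others sum to 33; max(0, 47 - 33) = 14.
Family 3: others sum to 53; max(0, 47 - 53) = 0.
Family 4: others sum to 46; max(0, 47 - 46) = 1.
Family 5: others sum to 57; max(0, 47 - 57) = 0.
Total collected = 0 + 14 + 0 + 1 + 0 = 15.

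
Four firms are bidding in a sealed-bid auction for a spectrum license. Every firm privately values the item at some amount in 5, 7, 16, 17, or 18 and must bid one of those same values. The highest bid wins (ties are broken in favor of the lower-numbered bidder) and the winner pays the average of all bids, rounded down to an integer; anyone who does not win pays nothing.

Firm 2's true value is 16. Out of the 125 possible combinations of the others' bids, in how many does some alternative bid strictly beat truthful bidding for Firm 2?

Others bid (5, 5, 5): truth gives 9; bid 7 gives 11 > 9. Violating.
Others bid (5, 5, 7): truth gives 8; bid 7 gives 10 > 8. Violating.
Others bid (5, 5, 17): truth gives 0; bid 17 gives 5 > 0. Violating.
Others bid (5, 5, 18): truth gives 0; bid 18 gives 5 > 0. Violating.
Others bid (5, 5, 16): truth gives 6; no alternative beats it.
Others bid (5, 7, 16): truth gives 5; no alternative beats it.
(Checking all 125 profiles: 68 have a profitable deviation, 57 do not.)

68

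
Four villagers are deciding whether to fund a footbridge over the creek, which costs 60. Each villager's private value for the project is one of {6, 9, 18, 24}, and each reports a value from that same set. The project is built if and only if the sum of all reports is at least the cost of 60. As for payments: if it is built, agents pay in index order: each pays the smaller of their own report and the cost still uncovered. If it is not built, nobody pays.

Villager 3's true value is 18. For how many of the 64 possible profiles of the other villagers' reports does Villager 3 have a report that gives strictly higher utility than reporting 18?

20

Others report (6, 24, 24): truth gives 0; report 6 gives 12 > 0. Violating.
Others report (9, 18, 24): truth gives 0; report 9 gives 9 > 0. Violating.
Others report (9, 24, 18): truth gives 0; report 9 gives 9 > 0. Violating.
Others report (9, 24, 24): truth gives 0; report 6 gives 12 > 0. Violating.
Others report (6, 6, 6): truth gives 0; no alternative beats it.
Others report (6, 6, 9): truth gives 0; no alternative beats it.
(Checking all 64 profiles: 20 have a profitable deviation, 44 do not.)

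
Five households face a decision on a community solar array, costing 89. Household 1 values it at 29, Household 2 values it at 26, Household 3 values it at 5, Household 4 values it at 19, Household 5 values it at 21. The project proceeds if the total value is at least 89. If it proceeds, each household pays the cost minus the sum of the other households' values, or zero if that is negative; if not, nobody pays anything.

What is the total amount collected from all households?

Total value 100 ≥ cost 89, so it is built.
Household 1: others sum to 71; max(0, 89 - 71) = 18.
Household 2: others sum to 74; max(0, 89 - 74) = 15.
Household 3: others sum to 95; max(0, 89 - 95) = 0.
Household 4: others sum to 81; max(0, 89 - 81) = 8.
Household 5: others sum to 79; max(0, 89 - 79) = 10.
Total collected = 18 + 15 + 0 + 8 + 10 = 51.

51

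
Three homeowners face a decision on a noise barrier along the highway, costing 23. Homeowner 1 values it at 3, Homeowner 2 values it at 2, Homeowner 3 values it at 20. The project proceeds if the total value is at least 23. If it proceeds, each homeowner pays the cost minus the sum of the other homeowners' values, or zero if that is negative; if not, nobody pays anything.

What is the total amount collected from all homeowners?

Total value 25 ≥ cost 23, so it is built.
Homeowner 1: others sum to 22; max(0, 23 - 22) = 1.
Homeowner 2: others sum to 23; max(0, 23 - 23) = 0.
Homeowner 3: others sum to 5; max(0, 23 - 5) = 18.
Total collected = 1 + 0 + 18 = 19.

19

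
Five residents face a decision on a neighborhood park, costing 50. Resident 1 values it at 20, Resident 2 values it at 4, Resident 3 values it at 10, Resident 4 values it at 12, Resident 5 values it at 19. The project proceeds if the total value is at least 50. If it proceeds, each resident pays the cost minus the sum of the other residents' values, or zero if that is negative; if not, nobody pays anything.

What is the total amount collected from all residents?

9

Total value 65 ≥ cost 50, so it is built.
Resident 1: others sum to 45; max(0, 50 - 45) = 5.
Resident 2: others sum to 61; max(0, 50 - 61) = 0.
Resident 3: others sum to 55; max(0, 50 - 55) = 0.
Resident 4: others sum to 53; max(0, 50 - 53) = 0.
Resident 5: others sum to 46; max(0, 50 - 46) = 4.
Total collected = 5 + 0 + 0 + 0 + 4 = 9.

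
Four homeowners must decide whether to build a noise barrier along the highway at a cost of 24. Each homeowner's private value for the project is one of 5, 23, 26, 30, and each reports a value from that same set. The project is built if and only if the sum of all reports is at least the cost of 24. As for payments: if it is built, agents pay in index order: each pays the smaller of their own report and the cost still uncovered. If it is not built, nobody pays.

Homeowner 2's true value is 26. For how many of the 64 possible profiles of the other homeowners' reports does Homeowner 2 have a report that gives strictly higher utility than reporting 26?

Others report (5, 5, 23): truth gives 7; report 5 gives 21 > 7. Violating.
Others report (5, 5, 26): truth gives 7; report 5 gives 21 > 7. Violating.
Others report (5, 5, 30): truth gives 7; report 5 gives 21 > 7. Violating.
Others report (5, 23, 5): truth gives 7; report 5 gives 21 > 7. Violating.
Others report (5, 5, 5): truth gives 7; no alternative beats it.
Others report (23, 5, 5): truth gives 25; no alternative beats it.
(Checking all 64 profiles: 15 have a profitable deviation, 49 do not.)

15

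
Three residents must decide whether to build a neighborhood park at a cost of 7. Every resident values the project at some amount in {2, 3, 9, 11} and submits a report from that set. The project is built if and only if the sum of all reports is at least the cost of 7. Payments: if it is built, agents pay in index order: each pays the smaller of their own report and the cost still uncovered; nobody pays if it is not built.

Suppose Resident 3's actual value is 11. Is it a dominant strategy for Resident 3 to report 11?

Check each profile of the others' reports and compare truth against every alternative report.
Others report (2, 9): truth gives 11, best alternative gives 11.
Others report (2, 11): truth gives 11, best alternative gives 11.
Others report (3, 9): truth gives 11, best alternative gives 11.
Others report (3, 11): truth gives 11, best alternative gives 11.
Others report (9, 2): truth gives 11, best alternative gives 11.
Others report (9, 3): truth gives 11, best alternative gives 11.
(Remaining 10 profiles checked similarly; truth is weakly best in each.)
In every case the truthful report is at least as good as any alternative, so it is a dominant strategy.

Yes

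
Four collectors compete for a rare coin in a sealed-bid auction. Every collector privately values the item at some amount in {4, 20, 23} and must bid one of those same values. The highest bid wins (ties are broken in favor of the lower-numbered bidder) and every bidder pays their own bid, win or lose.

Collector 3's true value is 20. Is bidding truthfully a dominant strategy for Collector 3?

Consider the case where Collector 1 bids 4, Collector 2 bids 4 and Collector 4 bids 23.
Truthful bid 20: loses but pays 20, utility -20.
Bid 4 instead: loses but pays 4, utility -4.
Since -4 > -20, bidding 4 is strictly better here, so truthful bidding is not dominant.

No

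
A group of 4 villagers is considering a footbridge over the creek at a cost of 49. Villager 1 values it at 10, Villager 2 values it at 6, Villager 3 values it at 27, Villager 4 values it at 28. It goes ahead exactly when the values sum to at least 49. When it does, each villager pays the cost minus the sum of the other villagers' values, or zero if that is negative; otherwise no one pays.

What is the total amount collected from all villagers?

11

Total value 71 ≥ cost 49, so it is built.
Villager 1: others sum to 61; max(0, 49 - 61) = 0.
Villager 2: others sum to 65; max(0, 49 - 65) = 0.
Villager 3: others sum to 44; max(0, 49 - 44) = 5.
Villager 4: others sum to 43; max(0, 49 - 43) = 6.
Total collected = 0 + 0 + 5 + 6 = 11.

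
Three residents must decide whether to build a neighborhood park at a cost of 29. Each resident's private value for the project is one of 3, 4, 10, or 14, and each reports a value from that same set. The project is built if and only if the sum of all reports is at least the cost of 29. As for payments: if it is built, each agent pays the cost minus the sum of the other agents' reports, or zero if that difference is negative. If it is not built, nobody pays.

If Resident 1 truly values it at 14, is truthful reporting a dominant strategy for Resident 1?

Yes

Check each profile of the others' reports and compare truth against every alternative report.
Others report (4, 14): truth gives 3, best alternative gives 0.
Others report (14, 4): truth gives 3, best alternative gives 0.
Others report (3, 14): truth gives 2, best alternative gives 0.
Others report (14, 3): truth gives 2, best alternative gives 0.
Others report (14, 14): truth gives 13, best alternative gives 13.
Others report (10, 14): truth gives 9, best alternative gives 9.
(Remaining 10 profiles checked similarly; truth is weakly best in each.)
In every case the truthful report is at least as good as any alternative, so it is a dominant strategy.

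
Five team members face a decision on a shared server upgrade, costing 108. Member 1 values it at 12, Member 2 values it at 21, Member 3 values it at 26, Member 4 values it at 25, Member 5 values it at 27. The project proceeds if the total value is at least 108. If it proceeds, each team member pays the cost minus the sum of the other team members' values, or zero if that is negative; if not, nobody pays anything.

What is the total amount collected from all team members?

96

Total value 111 ≥ cost 108, so it is built.
Member 1: others sum to 99; max(0, 108 - 99) = 9.
Member 2: others sum to 90; max(0, 108 - 90) = 18.
Member 3: others sum to 85; max(0, 108 - 85) = 23.
Member 4: others sum to 86; max(0, 108 - 86) = 22.
Member 5: others sum to 84; max(0, 108 - 84) = 24.
Total collected = 9 + 18 + 23 + 22 + 24 = 96.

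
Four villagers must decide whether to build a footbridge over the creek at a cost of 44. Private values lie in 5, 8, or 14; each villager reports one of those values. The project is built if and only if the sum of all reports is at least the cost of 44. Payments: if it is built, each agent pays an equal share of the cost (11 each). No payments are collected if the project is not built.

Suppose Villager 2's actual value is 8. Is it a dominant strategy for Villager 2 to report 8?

Consider the case where Villager 1 reports 8, Villager 3 reports 14 and Villager 4 reports 14.
Truthful report 8: project built, pays 11, utility 8 - 11 = -3.
Report 5 instead: project not built, utility 0.
Since 0 > -3, reporting 5 is strictly better here, so truthful reporting is not dominant.

No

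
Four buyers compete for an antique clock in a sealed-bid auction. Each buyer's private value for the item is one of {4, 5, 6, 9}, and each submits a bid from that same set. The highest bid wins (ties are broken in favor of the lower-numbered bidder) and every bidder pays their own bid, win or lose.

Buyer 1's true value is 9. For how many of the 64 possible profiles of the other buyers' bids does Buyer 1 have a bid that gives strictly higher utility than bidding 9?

27

Others bid (4, 4, 4): truth gives 0; bid 4 gives 5 > 0. Violating.
Others bid (4, 4, 5): truth gives 0; bid 5 gives 4 > 0. Violating.
Others bid (4, 4, 6): truth gives 0; bid 6 gives 3 > 0. Violating.
Others bid (4, 5, 4): truth gives 0; bid 5 gives 4 > 0. Violating.
Others bid (4, 4, 9): truth gives 0; no alternative beats it.
Others bid (4, 5, 9): truth gives 0; no alternative beats it.
(Checking all 64 profiles: 27 have a profitable deviation, 37 do not.)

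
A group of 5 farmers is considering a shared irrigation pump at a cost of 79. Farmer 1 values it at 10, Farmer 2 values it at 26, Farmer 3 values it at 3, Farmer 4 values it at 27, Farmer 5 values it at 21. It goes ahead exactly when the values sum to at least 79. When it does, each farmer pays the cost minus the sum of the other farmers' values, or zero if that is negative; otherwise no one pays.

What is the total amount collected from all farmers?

Total value 87 ≥ cost 79, so it is built.
Farmer 1: others sum to 77; max(0, 79 - 77) = 2.
Farmer 2: others sum to 61; max(0, 79 - 61) = 18.
Farmer 3: others sum to 84; max(0, 79 - 84) = 0.
Farmer 4: others sum to 60; max(0, 79 - 60) = 19.
Farmer 5: others sum to 66; max(0, 79 - 66) = 13.
Total collected = 2 + 18 + 0 + 19 + 13 = 52.

52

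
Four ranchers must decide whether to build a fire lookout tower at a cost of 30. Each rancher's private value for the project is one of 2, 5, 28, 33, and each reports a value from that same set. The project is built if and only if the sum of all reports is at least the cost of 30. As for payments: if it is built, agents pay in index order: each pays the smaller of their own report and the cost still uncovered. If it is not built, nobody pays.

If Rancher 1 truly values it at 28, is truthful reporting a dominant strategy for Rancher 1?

Consider the case where Rancher 2 reports 2, Rancher 3 reports 2 and Rancher 4 reports 28.
Truthful report 28: project built, pays 28, utility 28 - 28 = 0.
Report 2 instead: project built, pays 2, utility 28 - 2 = 26.
Since 26 > 0, reporting 2 is strictly better here, so truthful reporting is not dominant.

No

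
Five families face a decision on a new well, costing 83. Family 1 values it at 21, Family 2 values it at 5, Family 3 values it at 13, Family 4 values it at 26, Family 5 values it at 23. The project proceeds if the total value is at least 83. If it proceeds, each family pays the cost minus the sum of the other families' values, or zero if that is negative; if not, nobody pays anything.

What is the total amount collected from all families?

63

Total value 88 ≥ cost 83, so it is built.
Family 1: others sum to 67; max(0, 83 - 67) = 16.
Family 2: others sum to 83; max(0, 83 - 83) = 0.
Family 3: others sum to 75; max(0, 83 - 75) = 8.
Family 4: others sum to 62; max(0, 83 - 62) = 21.
Family 5: others sum to 65; max(0, 83 - 65) = 18.
Total collected = 16 + 0 + 8 + 21 + 18 = 63.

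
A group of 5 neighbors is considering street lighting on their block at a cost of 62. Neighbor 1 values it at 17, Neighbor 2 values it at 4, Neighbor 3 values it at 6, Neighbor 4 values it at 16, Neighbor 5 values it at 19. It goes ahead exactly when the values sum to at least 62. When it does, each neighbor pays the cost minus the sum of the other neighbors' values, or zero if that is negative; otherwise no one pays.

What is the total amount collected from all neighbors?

Total value 62 ≥ cost 62, so it is built.
Neighbor 1: others sum to 45; max(0, 62 - 45) = 17.
Neighbor 2: others sum to 58; max(0, 62 - 58) = 4.
Neighbor 3: others sum to 56; max(0, 62 - 56) = 6.
Neighbor 4: others sum to 46; max(0, 62 - 46) = 16.
Neighbor 5: others sum to 43; max(0, 62 - 43) = 19.
Total collected = 17 + 4 + 6 + 16 + 19 = 62.

62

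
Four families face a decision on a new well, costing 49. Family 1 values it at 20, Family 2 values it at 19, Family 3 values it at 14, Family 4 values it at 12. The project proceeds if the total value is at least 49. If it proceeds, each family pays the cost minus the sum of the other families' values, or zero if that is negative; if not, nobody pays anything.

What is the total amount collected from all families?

Total value 65 ≥ cost 49, so it is built.
Family 1: others sum to 45; max(0, 49 - 45) = 4.
Family 2: others sum to 46; max(0, 49 - 46) = 3.
Family 3: others sum to 51; max(0, 49 - 51) = 0.
Family 4: others sum to 53; max(0, 49 - 53) = 0.
Total collected = 4 + 3 + 0 + 0 = 7.

7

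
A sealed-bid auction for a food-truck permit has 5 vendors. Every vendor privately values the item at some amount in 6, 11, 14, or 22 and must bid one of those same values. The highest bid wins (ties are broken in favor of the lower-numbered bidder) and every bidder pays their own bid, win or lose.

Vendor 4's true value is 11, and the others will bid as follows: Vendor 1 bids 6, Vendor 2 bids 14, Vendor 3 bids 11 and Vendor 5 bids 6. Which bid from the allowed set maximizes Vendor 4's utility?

Bid 6: loses but pays 6, utility -6.
Bid 11: loses but pays 11, utility -11.
Bid 14: loses but pays 14, utility -14.
Bid 22: wins, pays 22, utility 11 - 22 = -11.
The best choice is 6 with utility -6.

6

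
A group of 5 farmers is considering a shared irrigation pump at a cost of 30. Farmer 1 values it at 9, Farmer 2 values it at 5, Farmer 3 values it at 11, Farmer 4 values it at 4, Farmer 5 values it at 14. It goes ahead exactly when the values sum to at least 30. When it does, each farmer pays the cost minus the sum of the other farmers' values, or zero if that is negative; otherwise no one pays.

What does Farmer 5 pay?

1

Total value 43 ≥ cost 30, so the project is built.
The other farmers' values sum to 29.
Cost minus that sum is 30 - 29 = 1.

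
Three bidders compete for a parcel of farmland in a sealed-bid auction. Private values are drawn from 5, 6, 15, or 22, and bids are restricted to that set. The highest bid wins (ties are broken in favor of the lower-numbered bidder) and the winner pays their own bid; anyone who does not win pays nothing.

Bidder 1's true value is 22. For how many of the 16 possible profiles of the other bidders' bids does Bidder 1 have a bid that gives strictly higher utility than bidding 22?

Others bid (5, 5): truth gives 0; bid 5 gives 17 > 0. Violating.
Others bid (5, 6): truth gives 0; bid 6 gives 16 > 0. Violating.
Others bid (5, 15): truth gives 0; bid 15 gives 7 > 0. Violating.
Others bid (6, 5): truth gives 0; bid 6 gives 16 > 0. Violating.
Others bid (5, 22): truth gives 0; no alternative beats it.
Others bid (6, 22): truth gives 0; no alternative beats it.
(Checking all 16 profiles: 9 have a profitable deviation, 7 do not.)

9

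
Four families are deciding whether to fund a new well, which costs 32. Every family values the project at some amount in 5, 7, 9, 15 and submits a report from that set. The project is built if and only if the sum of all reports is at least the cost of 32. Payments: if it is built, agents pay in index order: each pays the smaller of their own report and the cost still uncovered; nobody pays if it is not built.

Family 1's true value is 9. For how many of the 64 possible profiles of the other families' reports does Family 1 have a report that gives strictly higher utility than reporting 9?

41

Others report (5, 5, 15): truth gives 0; report 7 gives 2 > 0. Violating.
Others report (5, 7, 15): truth gives 0; report 5 gives 4 > 0. Violating.
Others report (5, 9, 15): truth gives 0; report 5 gives 4 > 0. Violating.
Others report (5, 15, 5): truth gives 0; report 7 gives 2 > 0. Violating.
Others report (5, 5, 5): truth gives 0; no alternative beats it.
Others report (5, 5, 7): truth gives 0; no alternative beats it.
(Checking all 64 profiles: 41 have a profitable deviation, 23 do not.)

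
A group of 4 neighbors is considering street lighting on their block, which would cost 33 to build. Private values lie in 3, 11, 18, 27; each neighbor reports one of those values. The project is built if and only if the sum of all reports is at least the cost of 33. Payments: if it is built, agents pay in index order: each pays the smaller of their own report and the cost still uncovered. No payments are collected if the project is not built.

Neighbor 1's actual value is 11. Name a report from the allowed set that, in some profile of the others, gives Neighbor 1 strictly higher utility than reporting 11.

3

Suppose Neighbor 2 reports 3, Neighbor 3 reports 3 and Neighbor 4 reports 27.
Report 11: project built, pays 11, utility 11 - 11 = 0.
Report 3: project built, pays 3, utility 11 - 3 = 8.
So reporting 3 beats truth here (8 > 0).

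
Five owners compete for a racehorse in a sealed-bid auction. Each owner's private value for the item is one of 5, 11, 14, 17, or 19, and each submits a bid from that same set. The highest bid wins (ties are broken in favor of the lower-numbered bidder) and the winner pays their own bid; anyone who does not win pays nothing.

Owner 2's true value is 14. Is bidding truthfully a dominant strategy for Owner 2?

No

Consider the case where Owner 1 bids 5, Owner 3 bids 5, Owner 4 bids 5 and Owner 5 bids 5.
Truthful bid 14: wins, pays 14, utility 14 - 14 = 0.
Bid 11 instead: wins, pays 11, utility 14 - 11 = 3.
Since 3 > 0, bidding 11 is strictly better here, so truthful bidding is not dominant.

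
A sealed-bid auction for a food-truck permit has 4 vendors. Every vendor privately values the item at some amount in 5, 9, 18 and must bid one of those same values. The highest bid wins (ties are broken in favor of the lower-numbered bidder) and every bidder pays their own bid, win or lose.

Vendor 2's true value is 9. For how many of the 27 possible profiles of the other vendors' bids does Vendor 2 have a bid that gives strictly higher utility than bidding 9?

Others bid (5, 5, 18): truth gives -9; bid 5 gives -5 > -9. Violating.
Others bid (5, 9, 18): truth gives -9; bid 5 gives -5 > -9. Violating.
Others bid (5, 18, 5): truth gives -9; bid 5 gives -5 > -9. Violating.
Others bid (5, 18, 9): truth gives -9; bid 5 gives -5 > -9. Violating.
Others bid (5, 5, 5): truth gives 0; no alternative beats it.
Others bid (5, 5, 9): truth gives 0; no alternative beats it.
(Checking all 27 profiles: 23 have a profitable deviation, 4 do not.)

23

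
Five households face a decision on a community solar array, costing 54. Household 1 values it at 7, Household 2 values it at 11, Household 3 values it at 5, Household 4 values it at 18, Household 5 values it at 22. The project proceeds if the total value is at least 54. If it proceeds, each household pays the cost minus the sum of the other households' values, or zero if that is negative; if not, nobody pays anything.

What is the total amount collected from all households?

Total value 63 ≥ cost 54, so it is built.
Household 1: others sum to 56; max(0, 54 - 56) = 0.
Household 2: others sum to 52; max(0, 54 - 52) = 2.
Household 3: others sum to 58; max(0, 54 - 58) = 0.
Household 4: others sum to 45; max(0, 54 - 45) = 9.
Household 5: others sum to 41; max(0, 54 - 41) = 13.
Total collected = 0 + 2 + 0 + 9 + 13 = 24.

24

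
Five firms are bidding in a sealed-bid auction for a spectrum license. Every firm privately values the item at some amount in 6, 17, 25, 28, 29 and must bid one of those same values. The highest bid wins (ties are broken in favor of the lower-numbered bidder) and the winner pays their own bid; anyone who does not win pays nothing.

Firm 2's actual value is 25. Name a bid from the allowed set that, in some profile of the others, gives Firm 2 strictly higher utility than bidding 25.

Suppose Firm 1 bids 6, Firm 3 bids 6, Firm 4 bids 6 and Firm 5 bids 6.
Bid 25: wins, pays 25, utility 25 - 25 = 0.
Bid 17: wins, pays 17, utility 25 - 17 = 8.
So bidding 17 beats truth here (8 > 0).

17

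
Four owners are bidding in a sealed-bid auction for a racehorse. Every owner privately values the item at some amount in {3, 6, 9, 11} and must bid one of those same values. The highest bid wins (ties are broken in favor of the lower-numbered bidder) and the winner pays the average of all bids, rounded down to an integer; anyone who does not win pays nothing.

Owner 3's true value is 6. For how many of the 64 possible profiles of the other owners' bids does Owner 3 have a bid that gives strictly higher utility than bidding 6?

Others bid (3, 6, 3): truth gives 0; bid 9 gives 1 > 0. Violating.
Others bid (6, 3, 3): truth gives 0; bid 9 gives 1 > 0. Violating.
Others bid (3, 3, 3): truth gives 3; no alternative beats it.
Others bid (3, 3, 6): truth gives 2; no alternative beats it.
(Checking all 64 profiles: 2 have a profitable deviation, 62 do not.)

2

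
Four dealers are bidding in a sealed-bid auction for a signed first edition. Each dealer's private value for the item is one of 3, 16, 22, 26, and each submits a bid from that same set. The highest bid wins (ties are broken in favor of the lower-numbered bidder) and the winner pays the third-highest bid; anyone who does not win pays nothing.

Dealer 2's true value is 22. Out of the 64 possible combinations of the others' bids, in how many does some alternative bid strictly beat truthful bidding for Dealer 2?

Others bid (3, 3, 26): truth gives 0; bid 26 gives 19 > 0. Violating.
Others bid (3, 16, 26): truth gives 0; bid 26 gives 6 > 0. Violating.
Others bid (3, 26, 3): truth gives 0; bid 26 gives 19 > 0. Violating.
Others bid (3, 26, 16): truth gives 0; bid 26 gives 6 > 0. Violating.
Others bid (3, 3, 3): truth gives 19; no alternative beats it.
Others bid (3, 3, 16): truth gives 19; no alternative beats it.
(Checking all 64 profiles: 12 have a profitable deviation, 52 do not.)

12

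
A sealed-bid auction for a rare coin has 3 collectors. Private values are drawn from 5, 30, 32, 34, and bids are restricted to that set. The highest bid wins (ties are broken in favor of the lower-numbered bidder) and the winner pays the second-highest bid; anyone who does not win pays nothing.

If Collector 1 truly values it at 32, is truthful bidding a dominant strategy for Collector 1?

Check each profile of the others' bids and compare truth against every alternative bid.
Others bid (5, 5): truth gives 27, best alternative gives 27.
Others bid (5, 30): truth gives 2, best alternative gives 2.
Others bid (30, 5): truth gives 2, best alternative gives 2.
Others bid (30, 30): truth gives 2, best alternative gives 2.
Others bid (5, 32): truth gives 0, best alternative gives 0.
Others bid (5, 34): truth gives 0, best alternative gives 0.
(Remaining 10 profiles checked similarly; truth is weakly best in each.)
In every case the truthful bid is at least as good as any alternative, so it is a dominant strategy.

Yes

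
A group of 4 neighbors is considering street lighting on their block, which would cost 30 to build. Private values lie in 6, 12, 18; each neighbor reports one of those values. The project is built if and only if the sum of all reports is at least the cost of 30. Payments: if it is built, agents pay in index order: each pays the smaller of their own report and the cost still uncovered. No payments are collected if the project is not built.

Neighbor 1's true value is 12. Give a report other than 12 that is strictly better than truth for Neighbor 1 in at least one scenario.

Suppose Neighbor 2 reports 6, Neighbor 3 reports 6 and Neighbor 4 reports 12.
Report 12: project built, pays 12, utility 12 - 12 = 0.
Report 6: project built, pays 6, utility 12 - 6 = 6.
So reporting 6 beats truth here (6 > 0).

6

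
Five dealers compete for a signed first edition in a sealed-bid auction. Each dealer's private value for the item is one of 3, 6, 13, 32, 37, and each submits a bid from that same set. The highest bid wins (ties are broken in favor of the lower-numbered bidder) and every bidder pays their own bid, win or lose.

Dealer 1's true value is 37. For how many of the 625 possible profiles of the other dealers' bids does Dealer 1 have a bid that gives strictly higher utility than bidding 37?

Others bid (3, 3, 3, 3): truth gives 0; bid 3 gives 34 > 0. Violating.
Others bid (3, 3, 3, 6): truth gives 0; bid 6 gives 31 > 0. Violating.
Others bid (3, 3, 3, 13): truth gives 0; bid 13 gives 24 > 0. Violating.
Others bid (3, 3, 3, 32): truth gives 0; bid 32 gives 5 > 0. Violating.
Others bid (3, 3, 3, 37): truth gives 0; no alternative beats it.
Others bid (3, 3, 6, 37): truth gives 0; no alternative beats it.
(Checking all 625 profiles: 256 have a profitable deviation, 369 do not.)

256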